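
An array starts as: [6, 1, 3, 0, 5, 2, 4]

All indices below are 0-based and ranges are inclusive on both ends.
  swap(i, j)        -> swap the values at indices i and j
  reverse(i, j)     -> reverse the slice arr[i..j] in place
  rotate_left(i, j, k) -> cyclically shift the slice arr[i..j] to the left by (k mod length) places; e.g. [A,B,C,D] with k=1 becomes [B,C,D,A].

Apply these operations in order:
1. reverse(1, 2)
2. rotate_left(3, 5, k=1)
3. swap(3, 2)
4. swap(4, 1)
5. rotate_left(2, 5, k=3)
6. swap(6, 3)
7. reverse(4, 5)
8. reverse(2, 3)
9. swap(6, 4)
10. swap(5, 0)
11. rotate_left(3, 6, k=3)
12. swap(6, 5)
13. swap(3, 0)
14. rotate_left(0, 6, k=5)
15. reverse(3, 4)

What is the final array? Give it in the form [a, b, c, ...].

After 1 (reverse(1, 2)): [6, 3, 1, 0, 5, 2, 4]
After 2 (rotate_left(3, 5, k=1)): [6, 3, 1, 5, 2, 0, 4]
After 3 (swap(3, 2)): [6, 3, 5, 1, 2, 0, 4]
After 4 (swap(4, 1)): [6, 2, 5, 1, 3, 0, 4]
After 5 (rotate_left(2, 5, k=3)): [6, 2, 0, 5, 1, 3, 4]
After 6 (swap(6, 3)): [6, 2, 0, 4, 1, 3, 5]
After 7 (reverse(4, 5)): [6, 2, 0, 4, 3, 1, 5]
After 8 (reverse(2, 3)): [6, 2, 4, 0, 3, 1, 5]
After 9 (swap(6, 4)): [6, 2, 4, 0, 5, 1, 3]
After 10 (swap(5, 0)): [1, 2, 4, 0, 5, 6, 3]
After 11 (rotate_left(3, 6, k=3)): [1, 2, 4, 3, 0, 5, 6]
After 12 (swap(6, 5)): [1, 2, 4, 3, 0, 6, 5]
After 13 (swap(3, 0)): [3, 2, 4, 1, 0, 6, 5]
After 14 (rotate_left(0, 6, k=5)): [6, 5, 3, 2, 4, 1, 0]
After 15 (reverse(3, 4)): [6, 5, 3, 4, 2, 1, 0]

Answer: [6, 5, 3, 4, 2, 1, 0]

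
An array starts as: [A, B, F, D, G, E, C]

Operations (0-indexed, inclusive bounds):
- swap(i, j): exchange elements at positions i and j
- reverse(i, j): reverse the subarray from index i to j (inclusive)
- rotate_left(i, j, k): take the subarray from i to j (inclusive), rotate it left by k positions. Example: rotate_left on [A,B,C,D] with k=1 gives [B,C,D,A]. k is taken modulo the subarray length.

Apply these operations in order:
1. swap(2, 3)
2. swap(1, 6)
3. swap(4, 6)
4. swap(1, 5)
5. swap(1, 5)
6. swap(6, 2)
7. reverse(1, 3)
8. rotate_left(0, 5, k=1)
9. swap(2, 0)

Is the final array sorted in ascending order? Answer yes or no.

Answer: no

Derivation:
After 1 (swap(2, 3)): [A, B, D, F, G, E, C]
After 2 (swap(1, 6)): [A, C, D, F, G, E, B]
After 3 (swap(4, 6)): [A, C, D, F, B, E, G]
After 4 (swap(1, 5)): [A, E, D, F, B, C, G]
After 5 (swap(1, 5)): [A, C, D, F, B, E, G]
After 6 (swap(6, 2)): [A, C, G, F, B, E, D]
After 7 (reverse(1, 3)): [A, F, G, C, B, E, D]
After 8 (rotate_left(0, 5, k=1)): [F, G, C, B, E, A, D]
After 9 (swap(2, 0)): [C, G, F, B, E, A, D]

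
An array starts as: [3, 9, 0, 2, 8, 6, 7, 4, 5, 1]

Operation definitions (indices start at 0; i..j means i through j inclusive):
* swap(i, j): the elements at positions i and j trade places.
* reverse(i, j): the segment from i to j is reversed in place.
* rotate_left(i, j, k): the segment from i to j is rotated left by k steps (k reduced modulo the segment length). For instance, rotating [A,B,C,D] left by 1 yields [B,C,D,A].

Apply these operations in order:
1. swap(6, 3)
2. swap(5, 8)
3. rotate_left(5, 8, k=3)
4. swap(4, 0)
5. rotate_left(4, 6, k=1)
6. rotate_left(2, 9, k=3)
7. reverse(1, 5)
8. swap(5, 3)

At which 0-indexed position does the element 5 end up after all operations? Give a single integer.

Answer: 4

Derivation:
After 1 (swap(6, 3)): [3, 9, 0, 7, 8, 6, 2, 4, 5, 1]
After 2 (swap(5, 8)): [3, 9, 0, 7, 8, 5, 2, 4, 6, 1]
After 3 (rotate_left(5, 8, k=3)): [3, 9, 0, 7, 8, 6, 5, 2, 4, 1]
After 4 (swap(4, 0)): [8, 9, 0, 7, 3, 6, 5, 2, 4, 1]
After 5 (rotate_left(4, 6, k=1)): [8, 9, 0, 7, 6, 5, 3, 2, 4, 1]
After 6 (rotate_left(2, 9, k=3)): [8, 9, 5, 3, 2, 4, 1, 0, 7, 6]
After 7 (reverse(1, 5)): [8, 4, 2, 3, 5, 9, 1, 0, 7, 6]
After 8 (swap(5, 3)): [8, 4, 2, 9, 5, 3, 1, 0, 7, 6]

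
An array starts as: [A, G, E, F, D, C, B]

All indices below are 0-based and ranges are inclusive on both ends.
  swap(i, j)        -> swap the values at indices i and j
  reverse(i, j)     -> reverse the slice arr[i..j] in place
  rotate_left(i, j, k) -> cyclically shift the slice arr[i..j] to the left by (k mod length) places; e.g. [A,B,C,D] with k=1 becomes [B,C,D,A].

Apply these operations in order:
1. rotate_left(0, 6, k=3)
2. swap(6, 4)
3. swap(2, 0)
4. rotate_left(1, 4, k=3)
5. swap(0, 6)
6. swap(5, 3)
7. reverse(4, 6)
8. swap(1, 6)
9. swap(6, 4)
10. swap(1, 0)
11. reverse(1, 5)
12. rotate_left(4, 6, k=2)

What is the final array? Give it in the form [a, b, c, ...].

After 1 (rotate_left(0, 6, k=3)): [F, D, C, B, A, G, E]
After 2 (swap(6, 4)): [F, D, C, B, E, G, A]
After 3 (swap(2, 0)): [C, D, F, B, E, G, A]
After 4 (rotate_left(1, 4, k=3)): [C, E, D, F, B, G, A]
After 5 (swap(0, 6)): [A, E, D, F, B, G, C]
After 6 (swap(5, 3)): [A, E, D, G, B, F, C]
After 7 (reverse(4, 6)): [A, E, D, G, C, F, B]
After 8 (swap(1, 6)): [A, B, D, G, C, F, E]
After 9 (swap(6, 4)): [A, B, D, G, E, F, C]
After 10 (swap(1, 0)): [B, A, D, G, E, F, C]
After 11 (reverse(1, 5)): [B, F, E, G, D, A, C]
After 12 (rotate_left(4, 6, k=2)): [B, F, E, G, C, D, A]

Answer: [B, F, E, G, C, D, A]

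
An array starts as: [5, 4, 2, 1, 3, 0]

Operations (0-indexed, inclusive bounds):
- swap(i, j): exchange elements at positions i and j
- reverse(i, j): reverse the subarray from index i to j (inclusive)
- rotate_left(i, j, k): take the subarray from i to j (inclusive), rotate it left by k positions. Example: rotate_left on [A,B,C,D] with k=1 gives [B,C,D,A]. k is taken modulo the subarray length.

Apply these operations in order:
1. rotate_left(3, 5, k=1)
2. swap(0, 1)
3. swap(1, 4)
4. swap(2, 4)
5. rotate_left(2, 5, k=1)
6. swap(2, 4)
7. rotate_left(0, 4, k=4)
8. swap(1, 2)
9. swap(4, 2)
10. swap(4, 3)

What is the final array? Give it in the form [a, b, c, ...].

Answer: [3, 0, 2, 4, 1, 5]

Derivation:
After 1 (rotate_left(3, 5, k=1)): [5, 4, 2, 3, 0, 1]
After 2 (swap(0, 1)): [4, 5, 2, 3, 0, 1]
After 3 (swap(1, 4)): [4, 0, 2, 3, 5, 1]
After 4 (swap(2, 4)): [4, 0, 5, 3, 2, 1]
After 5 (rotate_left(2, 5, k=1)): [4, 0, 3, 2, 1, 5]
After 6 (swap(2, 4)): [4, 0, 1, 2, 3, 5]
After 7 (rotate_left(0, 4, k=4)): [3, 4, 0, 1, 2, 5]
After 8 (swap(1, 2)): [3, 0, 4, 1, 2, 5]
After 9 (swap(4, 2)): [3, 0, 2, 1, 4, 5]
After 10 (swap(4, 3)): [3, 0, 2, 4, 1, 5]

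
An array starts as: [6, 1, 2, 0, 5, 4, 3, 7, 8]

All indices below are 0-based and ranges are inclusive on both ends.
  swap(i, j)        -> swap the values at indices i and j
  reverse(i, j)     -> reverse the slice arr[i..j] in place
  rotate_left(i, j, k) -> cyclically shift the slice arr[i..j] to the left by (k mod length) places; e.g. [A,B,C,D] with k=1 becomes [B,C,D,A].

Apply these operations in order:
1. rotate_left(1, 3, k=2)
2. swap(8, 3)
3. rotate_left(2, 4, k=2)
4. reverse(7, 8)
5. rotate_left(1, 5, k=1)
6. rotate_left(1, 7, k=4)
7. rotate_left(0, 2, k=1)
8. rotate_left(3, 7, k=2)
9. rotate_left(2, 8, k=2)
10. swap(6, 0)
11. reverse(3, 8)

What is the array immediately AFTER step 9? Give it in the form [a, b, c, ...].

After 1 (rotate_left(1, 3, k=2)): [6, 0, 1, 2, 5, 4, 3, 7, 8]
After 2 (swap(8, 3)): [6, 0, 1, 8, 5, 4, 3, 7, 2]
After 3 (rotate_left(2, 4, k=2)): [6, 0, 5, 1, 8, 4, 3, 7, 2]
After 4 (reverse(7, 8)): [6, 0, 5, 1, 8, 4, 3, 2, 7]
After 5 (rotate_left(1, 5, k=1)): [6, 5, 1, 8, 4, 0, 3, 2, 7]
After 6 (rotate_left(1, 7, k=4)): [6, 0, 3, 2, 5, 1, 8, 4, 7]
After 7 (rotate_left(0, 2, k=1)): [0, 3, 6, 2, 5, 1, 8, 4, 7]
After 8 (rotate_left(3, 7, k=2)): [0, 3, 6, 1, 8, 4, 2, 5, 7]
After 9 (rotate_left(2, 8, k=2)): [0, 3, 8, 4, 2, 5, 7, 6, 1]

Answer: [0, 3, 8, 4, 2, 5, 7, 6, 1]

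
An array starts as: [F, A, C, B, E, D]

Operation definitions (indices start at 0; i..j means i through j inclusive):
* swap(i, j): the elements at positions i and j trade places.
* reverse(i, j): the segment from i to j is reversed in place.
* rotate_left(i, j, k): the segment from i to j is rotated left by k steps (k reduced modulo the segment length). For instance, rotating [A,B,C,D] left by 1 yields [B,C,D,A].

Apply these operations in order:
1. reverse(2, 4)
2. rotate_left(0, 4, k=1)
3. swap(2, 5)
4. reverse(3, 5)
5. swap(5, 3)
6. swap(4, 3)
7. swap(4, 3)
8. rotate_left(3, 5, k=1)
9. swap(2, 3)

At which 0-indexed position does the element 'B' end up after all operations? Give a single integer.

After 1 (reverse(2, 4)): [F, A, E, B, C, D]
After 2 (rotate_left(0, 4, k=1)): [A, E, B, C, F, D]
After 3 (swap(2, 5)): [A, E, D, C, F, B]
After 4 (reverse(3, 5)): [A, E, D, B, F, C]
After 5 (swap(5, 3)): [A, E, D, C, F, B]
After 6 (swap(4, 3)): [A, E, D, F, C, B]
After 7 (swap(4, 3)): [A, E, D, C, F, B]
After 8 (rotate_left(3, 5, k=1)): [A, E, D, F, B, C]
After 9 (swap(2, 3)): [A, E, F, D, B, C]

Answer: 4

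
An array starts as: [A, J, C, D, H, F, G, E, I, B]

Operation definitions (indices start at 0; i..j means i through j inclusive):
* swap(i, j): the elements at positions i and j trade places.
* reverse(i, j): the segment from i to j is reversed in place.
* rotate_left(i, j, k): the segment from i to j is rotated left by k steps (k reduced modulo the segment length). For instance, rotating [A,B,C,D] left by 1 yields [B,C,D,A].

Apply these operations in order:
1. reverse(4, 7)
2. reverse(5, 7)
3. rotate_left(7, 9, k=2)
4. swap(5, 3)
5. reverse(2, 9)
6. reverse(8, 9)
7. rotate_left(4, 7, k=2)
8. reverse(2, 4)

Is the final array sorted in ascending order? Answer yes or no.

Answer: no

Derivation:
After 1 (reverse(4, 7)): [A, J, C, D, E, G, F, H, I, B]
After 2 (reverse(5, 7)): [A, J, C, D, E, H, F, G, I, B]
After 3 (rotate_left(7, 9, k=2)): [A, J, C, D, E, H, F, B, G, I]
After 4 (swap(5, 3)): [A, J, C, H, E, D, F, B, G, I]
After 5 (reverse(2, 9)): [A, J, I, G, B, F, D, E, H, C]
After 6 (reverse(8, 9)): [A, J, I, G, B, F, D, E, C, H]
After 7 (rotate_left(4, 7, k=2)): [A, J, I, G, D, E, B, F, C, H]
After 8 (reverse(2, 4)): [A, J, D, G, I, E, B, F, C, H]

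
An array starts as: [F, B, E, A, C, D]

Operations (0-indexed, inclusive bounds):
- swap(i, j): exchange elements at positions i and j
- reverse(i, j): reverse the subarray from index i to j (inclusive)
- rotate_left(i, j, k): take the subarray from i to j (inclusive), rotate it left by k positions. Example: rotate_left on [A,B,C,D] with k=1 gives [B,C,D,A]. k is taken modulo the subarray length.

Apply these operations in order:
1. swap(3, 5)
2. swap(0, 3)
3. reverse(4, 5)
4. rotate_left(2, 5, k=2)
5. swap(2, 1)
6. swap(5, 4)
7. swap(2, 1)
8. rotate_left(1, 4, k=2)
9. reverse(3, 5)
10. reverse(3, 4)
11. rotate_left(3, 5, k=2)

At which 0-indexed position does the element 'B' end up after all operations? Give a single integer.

After 1 (swap(3, 5)): [F, B, E, D, C, A]
After 2 (swap(0, 3)): [D, B, E, F, C, A]
After 3 (reverse(4, 5)): [D, B, E, F, A, C]
After 4 (rotate_left(2, 5, k=2)): [D, B, A, C, E, F]
After 5 (swap(2, 1)): [D, A, B, C, E, F]
After 6 (swap(5, 4)): [D, A, B, C, F, E]
After 7 (swap(2, 1)): [D, B, A, C, F, E]
After 8 (rotate_left(1, 4, k=2)): [D, C, F, B, A, E]
After 9 (reverse(3, 5)): [D, C, F, E, A, B]
After 10 (reverse(3, 4)): [D, C, F, A, E, B]
After 11 (rotate_left(3, 5, k=2)): [D, C, F, B, A, E]

Answer: 3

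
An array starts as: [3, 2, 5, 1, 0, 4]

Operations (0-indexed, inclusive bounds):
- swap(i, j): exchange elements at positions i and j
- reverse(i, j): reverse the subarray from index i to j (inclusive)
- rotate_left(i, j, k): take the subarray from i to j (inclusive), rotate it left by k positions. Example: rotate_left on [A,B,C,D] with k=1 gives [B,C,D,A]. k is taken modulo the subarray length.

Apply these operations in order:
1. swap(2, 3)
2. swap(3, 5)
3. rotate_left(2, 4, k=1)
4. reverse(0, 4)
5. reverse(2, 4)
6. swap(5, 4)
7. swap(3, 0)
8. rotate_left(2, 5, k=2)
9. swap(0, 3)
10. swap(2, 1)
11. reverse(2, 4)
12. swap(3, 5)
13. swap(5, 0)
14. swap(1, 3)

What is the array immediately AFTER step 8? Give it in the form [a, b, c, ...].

Answer: [2, 0, 5, 4, 3, 1]

Derivation:
After 1 (swap(2, 3)): [3, 2, 1, 5, 0, 4]
After 2 (swap(3, 5)): [3, 2, 1, 4, 0, 5]
After 3 (rotate_left(2, 4, k=1)): [3, 2, 4, 0, 1, 5]
After 4 (reverse(0, 4)): [1, 0, 4, 2, 3, 5]
After 5 (reverse(2, 4)): [1, 0, 3, 2, 4, 5]
After 6 (swap(5, 4)): [1, 0, 3, 2, 5, 4]
After 7 (swap(3, 0)): [2, 0, 3, 1, 5, 4]
After 8 (rotate_left(2, 5, k=2)): [2, 0, 5, 4, 3, 1]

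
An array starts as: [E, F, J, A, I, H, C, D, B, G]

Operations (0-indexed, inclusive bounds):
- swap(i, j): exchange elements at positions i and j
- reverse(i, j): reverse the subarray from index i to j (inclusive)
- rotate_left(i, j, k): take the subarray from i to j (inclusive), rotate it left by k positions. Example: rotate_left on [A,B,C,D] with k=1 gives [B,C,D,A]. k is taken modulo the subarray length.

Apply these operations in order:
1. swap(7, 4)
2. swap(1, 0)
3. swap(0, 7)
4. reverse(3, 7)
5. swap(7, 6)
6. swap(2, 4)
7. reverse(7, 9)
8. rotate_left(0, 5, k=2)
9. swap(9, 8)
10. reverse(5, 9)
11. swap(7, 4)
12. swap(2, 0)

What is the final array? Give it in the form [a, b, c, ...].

After 1 (swap(7, 4)): [E, F, J, A, D, H, C, I, B, G]
After 2 (swap(1, 0)): [F, E, J, A, D, H, C, I, B, G]
After 3 (swap(0, 7)): [I, E, J, A, D, H, C, F, B, G]
After 4 (reverse(3, 7)): [I, E, J, F, C, H, D, A, B, G]
After 5 (swap(7, 6)): [I, E, J, F, C, H, A, D, B, G]
After 6 (swap(2, 4)): [I, E, C, F, J, H, A, D, B, G]
After 7 (reverse(7, 9)): [I, E, C, F, J, H, A, G, B, D]
After 8 (rotate_left(0, 5, k=2)): [C, F, J, H, I, E, A, G, B, D]
After 9 (swap(9, 8)): [C, F, J, H, I, E, A, G, D, B]
After 10 (reverse(5, 9)): [C, F, J, H, I, B, D, G, A, E]
After 11 (swap(7, 4)): [C, F, J, H, G, B, D, I, A, E]
After 12 (swap(2, 0)): [J, F, C, H, G, B, D, I, A, E]

Answer: [J, F, C, H, G, B, D, I, A, E]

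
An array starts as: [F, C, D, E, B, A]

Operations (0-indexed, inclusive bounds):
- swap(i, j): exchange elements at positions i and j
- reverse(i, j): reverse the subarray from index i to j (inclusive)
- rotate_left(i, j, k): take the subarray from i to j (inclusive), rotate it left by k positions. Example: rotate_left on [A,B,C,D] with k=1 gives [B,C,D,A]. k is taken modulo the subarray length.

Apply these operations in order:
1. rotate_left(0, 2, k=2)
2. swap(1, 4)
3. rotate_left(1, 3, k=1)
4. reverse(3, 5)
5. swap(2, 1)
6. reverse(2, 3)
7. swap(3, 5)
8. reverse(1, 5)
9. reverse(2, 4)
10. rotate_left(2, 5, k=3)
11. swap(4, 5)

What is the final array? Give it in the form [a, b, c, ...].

Answer: [D, C, E, A, F, B]

Derivation:
After 1 (rotate_left(0, 2, k=2)): [D, F, C, E, B, A]
After 2 (swap(1, 4)): [D, B, C, E, F, A]
After 3 (rotate_left(1, 3, k=1)): [D, C, E, B, F, A]
After 4 (reverse(3, 5)): [D, C, E, A, F, B]
After 5 (swap(2, 1)): [D, E, C, A, F, B]
After 6 (reverse(2, 3)): [D, E, A, C, F, B]
After 7 (swap(3, 5)): [D, E, A, B, F, C]
After 8 (reverse(1, 5)): [D, C, F, B, A, E]
After 9 (reverse(2, 4)): [D, C, A, B, F, E]
After 10 (rotate_left(2, 5, k=3)): [D, C, E, A, B, F]
After 11 (swap(4, 5)): [D, C, E, A, F, B]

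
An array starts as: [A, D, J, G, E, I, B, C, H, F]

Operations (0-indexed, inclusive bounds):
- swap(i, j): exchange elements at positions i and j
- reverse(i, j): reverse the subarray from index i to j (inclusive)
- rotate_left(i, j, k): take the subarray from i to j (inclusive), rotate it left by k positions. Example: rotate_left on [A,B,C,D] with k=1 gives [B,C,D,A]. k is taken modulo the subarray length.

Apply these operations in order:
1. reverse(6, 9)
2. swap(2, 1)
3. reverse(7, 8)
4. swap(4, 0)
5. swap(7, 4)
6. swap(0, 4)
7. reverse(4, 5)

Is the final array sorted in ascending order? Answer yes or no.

After 1 (reverse(6, 9)): [A, D, J, G, E, I, F, H, C, B]
After 2 (swap(2, 1)): [A, J, D, G, E, I, F, H, C, B]
After 3 (reverse(7, 8)): [A, J, D, G, E, I, F, C, H, B]
After 4 (swap(4, 0)): [E, J, D, G, A, I, F, C, H, B]
After 5 (swap(7, 4)): [E, J, D, G, C, I, F, A, H, B]
After 6 (swap(0, 4)): [C, J, D, G, E, I, F, A, H, B]
After 7 (reverse(4, 5)): [C, J, D, G, I, E, F, A, H, B]

Answer: no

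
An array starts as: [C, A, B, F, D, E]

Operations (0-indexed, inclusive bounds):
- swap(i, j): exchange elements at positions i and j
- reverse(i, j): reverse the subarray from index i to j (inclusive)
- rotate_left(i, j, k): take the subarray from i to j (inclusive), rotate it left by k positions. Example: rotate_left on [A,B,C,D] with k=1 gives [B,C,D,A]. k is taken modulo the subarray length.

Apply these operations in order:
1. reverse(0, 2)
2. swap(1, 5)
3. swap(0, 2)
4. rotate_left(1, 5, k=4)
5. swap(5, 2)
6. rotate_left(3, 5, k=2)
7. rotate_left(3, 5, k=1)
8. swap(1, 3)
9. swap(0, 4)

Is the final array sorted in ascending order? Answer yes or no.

After 1 (reverse(0, 2)): [B, A, C, F, D, E]
After 2 (swap(1, 5)): [B, E, C, F, D, A]
After 3 (swap(0, 2)): [C, E, B, F, D, A]
After 4 (rotate_left(1, 5, k=4)): [C, A, E, B, F, D]
After 5 (swap(5, 2)): [C, A, D, B, F, E]
After 6 (rotate_left(3, 5, k=2)): [C, A, D, E, B, F]
After 7 (rotate_left(3, 5, k=1)): [C, A, D, B, F, E]
After 8 (swap(1, 3)): [C, B, D, A, F, E]
After 9 (swap(0, 4)): [F, B, D, A, C, E]

Answer: no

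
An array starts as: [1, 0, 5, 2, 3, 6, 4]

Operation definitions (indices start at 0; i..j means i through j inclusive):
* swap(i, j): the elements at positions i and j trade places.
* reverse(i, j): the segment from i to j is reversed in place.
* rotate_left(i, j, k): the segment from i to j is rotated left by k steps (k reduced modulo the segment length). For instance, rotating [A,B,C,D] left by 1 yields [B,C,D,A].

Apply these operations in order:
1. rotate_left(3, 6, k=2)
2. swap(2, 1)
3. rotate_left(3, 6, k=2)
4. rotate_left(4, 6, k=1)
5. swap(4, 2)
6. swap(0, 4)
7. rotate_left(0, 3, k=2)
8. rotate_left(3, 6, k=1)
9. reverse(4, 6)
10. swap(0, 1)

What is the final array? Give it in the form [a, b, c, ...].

Answer: [2, 6, 0, 1, 5, 3, 4]

Derivation:
After 1 (rotate_left(3, 6, k=2)): [1, 0, 5, 6, 4, 2, 3]
After 2 (swap(2, 1)): [1, 5, 0, 6, 4, 2, 3]
After 3 (rotate_left(3, 6, k=2)): [1, 5, 0, 2, 3, 6, 4]
After 4 (rotate_left(4, 6, k=1)): [1, 5, 0, 2, 6, 4, 3]
After 5 (swap(4, 2)): [1, 5, 6, 2, 0, 4, 3]
After 6 (swap(0, 4)): [0, 5, 6, 2, 1, 4, 3]
After 7 (rotate_left(0, 3, k=2)): [6, 2, 0, 5, 1, 4, 3]
After 8 (rotate_left(3, 6, k=1)): [6, 2, 0, 1, 4, 3, 5]
After 9 (reverse(4, 6)): [6, 2, 0, 1, 5, 3, 4]
After 10 (swap(0, 1)): [2, 6, 0, 1, 5, 3, 4]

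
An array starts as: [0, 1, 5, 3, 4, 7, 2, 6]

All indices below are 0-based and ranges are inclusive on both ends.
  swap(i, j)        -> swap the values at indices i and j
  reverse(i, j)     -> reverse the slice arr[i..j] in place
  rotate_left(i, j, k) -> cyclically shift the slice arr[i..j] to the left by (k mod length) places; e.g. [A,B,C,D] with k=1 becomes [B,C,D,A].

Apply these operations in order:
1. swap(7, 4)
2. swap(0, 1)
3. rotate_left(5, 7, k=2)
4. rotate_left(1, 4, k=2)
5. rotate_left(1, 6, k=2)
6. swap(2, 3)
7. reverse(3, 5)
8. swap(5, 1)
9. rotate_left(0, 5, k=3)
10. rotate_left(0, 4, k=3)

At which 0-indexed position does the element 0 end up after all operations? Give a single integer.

Answer: 4

Derivation:
After 1 (swap(7, 4)): [0, 1, 5, 3, 6, 7, 2, 4]
After 2 (swap(0, 1)): [1, 0, 5, 3, 6, 7, 2, 4]
After 3 (rotate_left(5, 7, k=2)): [1, 0, 5, 3, 6, 4, 7, 2]
After 4 (rotate_left(1, 4, k=2)): [1, 3, 6, 0, 5, 4, 7, 2]
After 5 (rotate_left(1, 6, k=2)): [1, 0, 5, 4, 7, 3, 6, 2]
After 6 (swap(2, 3)): [1, 0, 4, 5, 7, 3, 6, 2]
After 7 (reverse(3, 5)): [1, 0, 4, 3, 7, 5, 6, 2]
After 8 (swap(5, 1)): [1, 5, 4, 3, 7, 0, 6, 2]
After 9 (rotate_left(0, 5, k=3)): [3, 7, 0, 1, 5, 4, 6, 2]
After 10 (rotate_left(0, 4, k=3)): [1, 5, 3, 7, 0, 4, 6, 2]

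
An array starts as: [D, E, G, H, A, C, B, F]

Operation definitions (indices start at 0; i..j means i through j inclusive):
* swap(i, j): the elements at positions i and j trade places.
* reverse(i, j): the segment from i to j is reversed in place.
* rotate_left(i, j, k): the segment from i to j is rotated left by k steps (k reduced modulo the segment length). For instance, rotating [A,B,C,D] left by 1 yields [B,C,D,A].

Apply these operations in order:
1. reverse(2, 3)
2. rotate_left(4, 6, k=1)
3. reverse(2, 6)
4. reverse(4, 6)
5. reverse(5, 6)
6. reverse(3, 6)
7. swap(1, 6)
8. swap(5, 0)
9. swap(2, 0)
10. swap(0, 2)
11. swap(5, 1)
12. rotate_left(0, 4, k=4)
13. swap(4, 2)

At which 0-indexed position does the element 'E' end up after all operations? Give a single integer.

Answer: 6

Derivation:
After 1 (reverse(2, 3)): [D, E, H, G, A, C, B, F]
After 2 (rotate_left(4, 6, k=1)): [D, E, H, G, C, B, A, F]
After 3 (reverse(2, 6)): [D, E, A, B, C, G, H, F]
After 4 (reverse(4, 6)): [D, E, A, B, H, G, C, F]
After 5 (reverse(5, 6)): [D, E, A, B, H, C, G, F]
After 6 (reverse(3, 6)): [D, E, A, G, C, H, B, F]
After 7 (swap(1, 6)): [D, B, A, G, C, H, E, F]
After 8 (swap(5, 0)): [H, B, A, G, C, D, E, F]
After 9 (swap(2, 0)): [A, B, H, G, C, D, E, F]
After 10 (swap(0, 2)): [H, B, A, G, C, D, E, F]
After 11 (swap(5, 1)): [H, D, A, G, C, B, E, F]
After 12 (rotate_left(0, 4, k=4)): [C, H, D, A, G, B, E, F]
After 13 (swap(4, 2)): [C, H, G, A, D, B, E, F]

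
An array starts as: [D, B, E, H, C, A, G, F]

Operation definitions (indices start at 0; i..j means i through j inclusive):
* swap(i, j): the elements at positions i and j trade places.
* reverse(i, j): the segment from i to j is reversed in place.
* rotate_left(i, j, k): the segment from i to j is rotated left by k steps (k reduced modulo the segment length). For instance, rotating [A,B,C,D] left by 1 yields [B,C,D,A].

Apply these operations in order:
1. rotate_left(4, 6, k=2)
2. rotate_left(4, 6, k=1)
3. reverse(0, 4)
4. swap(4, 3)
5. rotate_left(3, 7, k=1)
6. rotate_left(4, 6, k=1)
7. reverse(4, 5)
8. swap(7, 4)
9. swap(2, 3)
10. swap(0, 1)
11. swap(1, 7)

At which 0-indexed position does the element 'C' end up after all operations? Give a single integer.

After 1 (rotate_left(4, 6, k=2)): [D, B, E, H, G, C, A, F]
After 2 (rotate_left(4, 6, k=1)): [D, B, E, H, C, A, G, F]
After 3 (reverse(0, 4)): [C, H, E, B, D, A, G, F]
After 4 (swap(4, 3)): [C, H, E, D, B, A, G, F]
After 5 (rotate_left(3, 7, k=1)): [C, H, E, B, A, G, F, D]
After 6 (rotate_left(4, 6, k=1)): [C, H, E, B, G, F, A, D]
After 7 (reverse(4, 5)): [C, H, E, B, F, G, A, D]
After 8 (swap(7, 4)): [C, H, E, B, D, G, A, F]
After 9 (swap(2, 3)): [C, H, B, E, D, G, A, F]
After 10 (swap(0, 1)): [H, C, B, E, D, G, A, F]
After 11 (swap(1, 7)): [H, F, B, E, D, G, A, C]

Answer: 7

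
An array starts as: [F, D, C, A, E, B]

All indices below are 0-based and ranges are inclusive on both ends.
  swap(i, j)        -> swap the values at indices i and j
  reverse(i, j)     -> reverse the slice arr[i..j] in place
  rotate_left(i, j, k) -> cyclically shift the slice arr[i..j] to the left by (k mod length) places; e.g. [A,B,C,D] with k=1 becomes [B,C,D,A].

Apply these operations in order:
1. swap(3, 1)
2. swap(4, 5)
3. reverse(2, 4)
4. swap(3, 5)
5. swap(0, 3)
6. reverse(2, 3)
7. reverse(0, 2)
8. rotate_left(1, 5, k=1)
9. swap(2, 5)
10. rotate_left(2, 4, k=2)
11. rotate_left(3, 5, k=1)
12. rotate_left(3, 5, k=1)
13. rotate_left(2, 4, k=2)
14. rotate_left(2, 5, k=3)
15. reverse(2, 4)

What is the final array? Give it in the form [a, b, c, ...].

Answer: [F, E, D, A, C, B]

Derivation:
After 1 (swap(3, 1)): [F, A, C, D, E, B]
After 2 (swap(4, 5)): [F, A, C, D, B, E]
After 3 (reverse(2, 4)): [F, A, B, D, C, E]
After 4 (swap(3, 5)): [F, A, B, E, C, D]
After 5 (swap(0, 3)): [E, A, B, F, C, D]
After 6 (reverse(2, 3)): [E, A, F, B, C, D]
After 7 (reverse(0, 2)): [F, A, E, B, C, D]
After 8 (rotate_left(1, 5, k=1)): [F, E, B, C, D, A]
After 9 (swap(2, 5)): [F, E, A, C, D, B]
After 10 (rotate_left(2, 4, k=2)): [F, E, D, A, C, B]
After 11 (rotate_left(3, 5, k=1)): [F, E, D, C, B, A]
After 12 (rotate_left(3, 5, k=1)): [F, E, D, B, A, C]
After 13 (rotate_left(2, 4, k=2)): [F, E, A, D, B, C]
After 14 (rotate_left(2, 5, k=3)): [F, E, C, A, D, B]
After 15 (reverse(2, 4)): [F, E, D, A, C, B]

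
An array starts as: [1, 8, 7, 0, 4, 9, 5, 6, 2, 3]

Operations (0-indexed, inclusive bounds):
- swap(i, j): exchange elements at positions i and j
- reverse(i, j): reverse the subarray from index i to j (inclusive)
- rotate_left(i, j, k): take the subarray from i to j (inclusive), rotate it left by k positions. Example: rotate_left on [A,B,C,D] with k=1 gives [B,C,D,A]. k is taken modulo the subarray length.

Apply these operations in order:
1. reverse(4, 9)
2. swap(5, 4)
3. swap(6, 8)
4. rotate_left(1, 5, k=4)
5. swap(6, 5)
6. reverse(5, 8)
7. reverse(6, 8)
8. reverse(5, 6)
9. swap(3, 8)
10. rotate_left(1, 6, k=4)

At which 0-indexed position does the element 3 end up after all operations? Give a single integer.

After 1 (reverse(4, 9)): [1, 8, 7, 0, 3, 2, 6, 5, 9, 4]
After 2 (swap(5, 4)): [1, 8, 7, 0, 2, 3, 6, 5, 9, 4]
After 3 (swap(6, 8)): [1, 8, 7, 0, 2, 3, 9, 5, 6, 4]
After 4 (rotate_left(1, 5, k=4)): [1, 3, 8, 7, 0, 2, 9, 5, 6, 4]
After 5 (swap(6, 5)): [1, 3, 8, 7, 0, 9, 2, 5, 6, 4]
After 6 (reverse(5, 8)): [1, 3, 8, 7, 0, 6, 5, 2, 9, 4]
After 7 (reverse(6, 8)): [1, 3, 8, 7, 0, 6, 9, 2, 5, 4]
After 8 (reverse(5, 6)): [1, 3, 8, 7, 0, 9, 6, 2, 5, 4]
After 9 (swap(3, 8)): [1, 3, 8, 5, 0, 9, 6, 2, 7, 4]
After 10 (rotate_left(1, 6, k=4)): [1, 9, 6, 3, 8, 5, 0, 2, 7, 4]

Answer: 3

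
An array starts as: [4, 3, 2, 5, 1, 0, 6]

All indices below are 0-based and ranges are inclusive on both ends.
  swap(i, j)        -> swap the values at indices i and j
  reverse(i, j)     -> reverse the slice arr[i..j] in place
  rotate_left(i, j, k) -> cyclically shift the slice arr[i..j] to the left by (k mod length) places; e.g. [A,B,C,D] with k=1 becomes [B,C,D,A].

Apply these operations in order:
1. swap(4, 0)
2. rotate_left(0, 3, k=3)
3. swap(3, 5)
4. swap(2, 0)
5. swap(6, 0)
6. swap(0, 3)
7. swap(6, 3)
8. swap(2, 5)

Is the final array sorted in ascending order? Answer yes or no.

After 1 (swap(4, 0)): [1, 3, 2, 5, 4, 0, 6]
After 2 (rotate_left(0, 3, k=3)): [5, 1, 3, 2, 4, 0, 6]
After 3 (swap(3, 5)): [5, 1, 3, 0, 4, 2, 6]
After 4 (swap(2, 0)): [3, 1, 5, 0, 4, 2, 6]
After 5 (swap(6, 0)): [6, 1, 5, 0, 4, 2, 3]
After 6 (swap(0, 3)): [0, 1, 5, 6, 4, 2, 3]
After 7 (swap(6, 3)): [0, 1, 5, 3, 4, 2, 6]
After 8 (swap(2, 5)): [0, 1, 2, 3, 4, 5, 6]

Answer: yes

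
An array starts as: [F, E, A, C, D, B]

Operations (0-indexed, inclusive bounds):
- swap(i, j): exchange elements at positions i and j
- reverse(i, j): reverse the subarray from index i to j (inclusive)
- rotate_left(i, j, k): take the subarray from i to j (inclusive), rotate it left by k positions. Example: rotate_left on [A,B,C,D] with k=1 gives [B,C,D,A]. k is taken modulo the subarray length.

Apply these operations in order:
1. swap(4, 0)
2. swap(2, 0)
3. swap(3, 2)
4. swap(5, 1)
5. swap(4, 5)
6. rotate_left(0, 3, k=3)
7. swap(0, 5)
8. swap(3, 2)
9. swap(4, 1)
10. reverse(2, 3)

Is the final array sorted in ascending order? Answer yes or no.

Answer: no

Derivation:
After 1 (swap(4, 0)): [D, E, A, C, F, B]
After 2 (swap(2, 0)): [A, E, D, C, F, B]
After 3 (swap(3, 2)): [A, E, C, D, F, B]
After 4 (swap(5, 1)): [A, B, C, D, F, E]
After 5 (swap(4, 5)): [A, B, C, D, E, F]
After 6 (rotate_left(0, 3, k=3)): [D, A, B, C, E, F]
After 7 (swap(0, 5)): [F, A, B, C, E, D]
After 8 (swap(3, 2)): [F, A, C, B, E, D]
After 9 (swap(4, 1)): [F, E, C, B, A, D]
After 10 (reverse(2, 3)): [F, E, B, C, A, D]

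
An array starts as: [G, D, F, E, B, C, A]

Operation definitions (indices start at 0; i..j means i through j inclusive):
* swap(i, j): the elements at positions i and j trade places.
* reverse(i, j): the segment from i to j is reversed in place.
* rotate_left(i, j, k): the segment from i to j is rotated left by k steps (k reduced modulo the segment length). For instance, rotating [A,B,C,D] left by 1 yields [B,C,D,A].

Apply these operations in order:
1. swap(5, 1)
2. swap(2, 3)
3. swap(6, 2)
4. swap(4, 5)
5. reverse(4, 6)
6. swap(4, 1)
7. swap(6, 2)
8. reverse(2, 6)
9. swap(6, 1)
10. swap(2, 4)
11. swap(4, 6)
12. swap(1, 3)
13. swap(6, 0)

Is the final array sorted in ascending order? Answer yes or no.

Answer: yes

Derivation:
After 1 (swap(5, 1)): [G, C, F, E, B, D, A]
After 2 (swap(2, 3)): [G, C, E, F, B, D, A]
After 3 (swap(6, 2)): [G, C, A, F, B, D, E]
After 4 (swap(4, 5)): [G, C, A, F, D, B, E]
After 5 (reverse(4, 6)): [G, C, A, F, E, B, D]
After 6 (swap(4, 1)): [G, E, A, F, C, B, D]
After 7 (swap(6, 2)): [G, E, D, F, C, B, A]
After 8 (reverse(2, 6)): [G, E, A, B, C, F, D]
After 9 (swap(6, 1)): [G, D, A, B, C, F, E]
After 10 (swap(2, 4)): [G, D, C, B, A, F, E]
After 11 (swap(4, 6)): [G, D, C, B, E, F, A]
After 12 (swap(1, 3)): [G, B, C, D, E, F, A]
After 13 (swap(6, 0)): [A, B, C, D, E, F, G]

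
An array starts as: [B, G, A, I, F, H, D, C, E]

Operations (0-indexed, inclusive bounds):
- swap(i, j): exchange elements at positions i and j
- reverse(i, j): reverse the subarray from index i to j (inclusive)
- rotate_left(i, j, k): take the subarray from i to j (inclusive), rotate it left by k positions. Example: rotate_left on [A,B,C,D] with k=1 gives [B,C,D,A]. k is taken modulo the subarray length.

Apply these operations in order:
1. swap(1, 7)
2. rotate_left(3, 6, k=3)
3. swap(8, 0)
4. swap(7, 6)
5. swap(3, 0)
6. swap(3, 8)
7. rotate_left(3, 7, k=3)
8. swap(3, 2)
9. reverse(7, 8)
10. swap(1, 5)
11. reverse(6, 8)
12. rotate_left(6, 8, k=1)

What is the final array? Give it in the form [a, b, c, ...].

After 1 (swap(1, 7)): [B, C, A, I, F, H, D, G, E]
After 2 (rotate_left(3, 6, k=3)): [B, C, A, D, I, F, H, G, E]
After 3 (swap(8, 0)): [E, C, A, D, I, F, H, G, B]
After 4 (swap(7, 6)): [E, C, A, D, I, F, G, H, B]
After 5 (swap(3, 0)): [D, C, A, E, I, F, G, H, B]
After 6 (swap(3, 8)): [D, C, A, B, I, F, G, H, E]
After 7 (rotate_left(3, 7, k=3)): [D, C, A, G, H, B, I, F, E]
After 8 (swap(3, 2)): [D, C, G, A, H, B, I, F, E]
After 9 (reverse(7, 8)): [D, C, G, A, H, B, I, E, F]
After 10 (swap(1, 5)): [D, B, G, A, H, C, I, E, F]
After 11 (reverse(6, 8)): [D, B, G, A, H, C, F, E, I]
After 12 (rotate_left(6, 8, k=1)): [D, B, G, A, H, C, E, I, F]

Answer: [D, B, G, A, H, C, E, I, F]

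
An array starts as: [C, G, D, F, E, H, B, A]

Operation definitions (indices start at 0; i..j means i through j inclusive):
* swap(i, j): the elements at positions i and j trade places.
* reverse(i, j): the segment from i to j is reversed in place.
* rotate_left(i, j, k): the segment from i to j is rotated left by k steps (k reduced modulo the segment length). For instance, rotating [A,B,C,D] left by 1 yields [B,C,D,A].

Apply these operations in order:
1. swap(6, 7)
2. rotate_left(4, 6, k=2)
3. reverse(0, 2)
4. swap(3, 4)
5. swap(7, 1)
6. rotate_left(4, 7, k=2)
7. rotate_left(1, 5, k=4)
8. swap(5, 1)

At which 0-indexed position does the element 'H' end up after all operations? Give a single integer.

After 1 (swap(6, 7)): [C, G, D, F, E, H, A, B]
After 2 (rotate_left(4, 6, k=2)): [C, G, D, F, A, E, H, B]
After 3 (reverse(0, 2)): [D, G, C, F, A, E, H, B]
After 4 (swap(3, 4)): [D, G, C, A, F, E, H, B]
After 5 (swap(7, 1)): [D, B, C, A, F, E, H, G]
After 6 (rotate_left(4, 7, k=2)): [D, B, C, A, H, G, F, E]
After 7 (rotate_left(1, 5, k=4)): [D, G, B, C, A, H, F, E]
After 8 (swap(5, 1)): [D, H, B, C, A, G, F, E]

Answer: 1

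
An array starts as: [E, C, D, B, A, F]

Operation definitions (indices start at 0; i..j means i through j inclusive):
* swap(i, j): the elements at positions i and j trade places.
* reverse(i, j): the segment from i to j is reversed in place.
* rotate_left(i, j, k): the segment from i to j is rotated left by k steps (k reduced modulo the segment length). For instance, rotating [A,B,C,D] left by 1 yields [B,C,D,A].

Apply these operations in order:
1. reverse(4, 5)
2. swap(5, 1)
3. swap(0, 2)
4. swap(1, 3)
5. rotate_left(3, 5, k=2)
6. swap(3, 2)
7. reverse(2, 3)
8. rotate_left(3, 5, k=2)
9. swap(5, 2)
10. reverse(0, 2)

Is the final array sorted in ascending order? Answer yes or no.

After 1 (reverse(4, 5)): [E, C, D, B, F, A]
After 2 (swap(5, 1)): [E, A, D, B, F, C]
After 3 (swap(0, 2)): [D, A, E, B, F, C]
After 4 (swap(1, 3)): [D, B, E, A, F, C]
After 5 (rotate_left(3, 5, k=2)): [D, B, E, C, A, F]
After 6 (swap(3, 2)): [D, B, C, E, A, F]
After 7 (reverse(2, 3)): [D, B, E, C, A, F]
After 8 (rotate_left(3, 5, k=2)): [D, B, E, F, C, A]
After 9 (swap(5, 2)): [D, B, A, F, C, E]
After 10 (reverse(0, 2)): [A, B, D, F, C, E]

Answer: no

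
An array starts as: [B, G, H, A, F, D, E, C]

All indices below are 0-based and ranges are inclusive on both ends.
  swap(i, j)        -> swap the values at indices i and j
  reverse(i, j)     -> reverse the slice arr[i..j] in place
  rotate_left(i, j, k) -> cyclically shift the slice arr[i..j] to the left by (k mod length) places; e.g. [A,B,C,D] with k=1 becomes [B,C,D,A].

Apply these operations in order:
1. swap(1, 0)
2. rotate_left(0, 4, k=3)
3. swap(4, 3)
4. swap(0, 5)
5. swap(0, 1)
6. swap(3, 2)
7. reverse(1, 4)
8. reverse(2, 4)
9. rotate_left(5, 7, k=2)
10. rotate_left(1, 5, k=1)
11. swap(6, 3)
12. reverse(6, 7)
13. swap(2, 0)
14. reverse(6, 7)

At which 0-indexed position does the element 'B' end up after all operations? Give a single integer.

After 1 (swap(1, 0)): [G, B, H, A, F, D, E, C]
After 2 (rotate_left(0, 4, k=3)): [A, F, G, B, H, D, E, C]
After 3 (swap(4, 3)): [A, F, G, H, B, D, E, C]
After 4 (swap(0, 5)): [D, F, G, H, B, A, E, C]
After 5 (swap(0, 1)): [F, D, G, H, B, A, E, C]
After 6 (swap(3, 2)): [F, D, H, G, B, A, E, C]
After 7 (reverse(1, 4)): [F, B, G, H, D, A, E, C]
After 8 (reverse(2, 4)): [F, B, D, H, G, A, E, C]
After 9 (rotate_left(5, 7, k=2)): [F, B, D, H, G, C, A, E]
After 10 (rotate_left(1, 5, k=1)): [F, D, H, G, C, B, A, E]
After 11 (swap(6, 3)): [F, D, H, A, C, B, G, E]
After 12 (reverse(6, 7)): [F, D, H, A, C, B, E, G]
After 13 (swap(2, 0)): [H, D, F, A, C, B, E, G]
After 14 (reverse(6, 7)): [H, D, F, A, C, B, G, E]

Answer: 5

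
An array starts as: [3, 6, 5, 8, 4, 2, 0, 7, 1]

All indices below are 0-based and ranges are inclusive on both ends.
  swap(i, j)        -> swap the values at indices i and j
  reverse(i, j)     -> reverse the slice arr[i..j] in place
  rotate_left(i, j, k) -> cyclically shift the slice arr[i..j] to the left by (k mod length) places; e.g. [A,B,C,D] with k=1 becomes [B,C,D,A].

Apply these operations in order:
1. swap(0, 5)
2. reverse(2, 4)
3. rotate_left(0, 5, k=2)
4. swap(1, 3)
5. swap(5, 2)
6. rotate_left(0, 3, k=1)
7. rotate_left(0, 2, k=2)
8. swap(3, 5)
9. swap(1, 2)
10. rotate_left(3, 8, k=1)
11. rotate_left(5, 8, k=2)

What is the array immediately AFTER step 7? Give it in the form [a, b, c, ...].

Answer: [8, 3, 6, 4, 2, 5, 0, 7, 1]

Derivation:
After 1 (swap(0, 5)): [2, 6, 5, 8, 4, 3, 0, 7, 1]
After 2 (reverse(2, 4)): [2, 6, 4, 8, 5, 3, 0, 7, 1]
After 3 (rotate_left(0, 5, k=2)): [4, 8, 5, 3, 2, 6, 0, 7, 1]
After 4 (swap(1, 3)): [4, 3, 5, 8, 2, 6, 0, 7, 1]
After 5 (swap(5, 2)): [4, 3, 6, 8, 2, 5, 0, 7, 1]
After 6 (rotate_left(0, 3, k=1)): [3, 6, 8, 4, 2, 5, 0, 7, 1]
After 7 (rotate_left(0, 2, k=2)): [8, 3, 6, 4, 2, 5, 0, 7, 1]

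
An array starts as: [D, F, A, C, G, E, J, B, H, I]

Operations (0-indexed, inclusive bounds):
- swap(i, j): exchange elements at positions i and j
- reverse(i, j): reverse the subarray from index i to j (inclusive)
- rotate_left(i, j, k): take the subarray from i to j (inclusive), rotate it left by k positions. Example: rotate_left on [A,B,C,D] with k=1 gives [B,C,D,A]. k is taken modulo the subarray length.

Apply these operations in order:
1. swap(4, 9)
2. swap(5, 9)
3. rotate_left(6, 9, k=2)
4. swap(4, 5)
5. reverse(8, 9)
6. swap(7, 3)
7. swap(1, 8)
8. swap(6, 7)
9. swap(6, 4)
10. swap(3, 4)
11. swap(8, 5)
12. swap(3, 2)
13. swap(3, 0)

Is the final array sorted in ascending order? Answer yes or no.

After 1 (swap(4, 9)): [D, F, A, C, I, E, J, B, H, G]
After 2 (swap(5, 9)): [D, F, A, C, I, G, J, B, H, E]
After 3 (rotate_left(6, 9, k=2)): [D, F, A, C, I, G, H, E, J, B]
After 4 (swap(4, 5)): [D, F, A, C, G, I, H, E, J, B]
After 5 (reverse(8, 9)): [D, F, A, C, G, I, H, E, B, J]
After 6 (swap(7, 3)): [D, F, A, E, G, I, H, C, B, J]
After 7 (swap(1, 8)): [D, B, A, E, G, I, H, C, F, J]
After 8 (swap(6, 7)): [D, B, A, E, G, I, C, H, F, J]
After 9 (swap(6, 4)): [D, B, A, E, C, I, G, H, F, J]
After 10 (swap(3, 4)): [D, B, A, C, E, I, G, H, F, J]
After 11 (swap(8, 5)): [D, B, A, C, E, F, G, H, I, J]
After 12 (swap(3, 2)): [D, B, C, A, E, F, G, H, I, J]
After 13 (swap(3, 0)): [A, B, C, D, E, F, G, H, I, J]

Answer: yes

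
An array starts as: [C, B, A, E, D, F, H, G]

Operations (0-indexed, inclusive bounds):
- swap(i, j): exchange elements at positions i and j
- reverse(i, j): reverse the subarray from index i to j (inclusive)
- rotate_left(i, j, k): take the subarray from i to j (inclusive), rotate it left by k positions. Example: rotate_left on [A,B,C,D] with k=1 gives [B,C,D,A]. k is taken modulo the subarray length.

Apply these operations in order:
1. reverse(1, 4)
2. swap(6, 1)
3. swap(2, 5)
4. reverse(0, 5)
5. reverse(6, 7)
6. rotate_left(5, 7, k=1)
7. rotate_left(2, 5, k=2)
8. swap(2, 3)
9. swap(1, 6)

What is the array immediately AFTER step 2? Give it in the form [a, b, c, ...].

Answer: [C, H, E, A, B, F, D, G]

Derivation:
After 1 (reverse(1, 4)): [C, D, E, A, B, F, H, G]
After 2 (swap(6, 1)): [C, H, E, A, B, F, D, G]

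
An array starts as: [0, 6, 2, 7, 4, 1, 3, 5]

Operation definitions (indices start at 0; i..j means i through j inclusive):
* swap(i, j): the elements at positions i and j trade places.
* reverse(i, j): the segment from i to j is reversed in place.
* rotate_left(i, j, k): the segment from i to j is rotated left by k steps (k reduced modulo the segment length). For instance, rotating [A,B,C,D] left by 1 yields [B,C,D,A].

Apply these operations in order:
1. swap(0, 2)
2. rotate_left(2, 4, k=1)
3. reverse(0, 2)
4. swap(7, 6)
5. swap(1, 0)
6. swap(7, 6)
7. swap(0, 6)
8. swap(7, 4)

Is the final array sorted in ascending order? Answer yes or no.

After 1 (swap(0, 2)): [2, 6, 0, 7, 4, 1, 3, 5]
After 2 (rotate_left(2, 4, k=1)): [2, 6, 7, 4, 0, 1, 3, 5]
After 3 (reverse(0, 2)): [7, 6, 2, 4, 0, 1, 3, 5]
After 4 (swap(7, 6)): [7, 6, 2, 4, 0, 1, 5, 3]
After 5 (swap(1, 0)): [6, 7, 2, 4, 0, 1, 5, 3]
After 6 (swap(7, 6)): [6, 7, 2, 4, 0, 1, 3, 5]
After 7 (swap(0, 6)): [3, 7, 2, 4, 0, 1, 6, 5]
After 8 (swap(7, 4)): [3, 7, 2, 4, 5, 1, 6, 0]

Answer: no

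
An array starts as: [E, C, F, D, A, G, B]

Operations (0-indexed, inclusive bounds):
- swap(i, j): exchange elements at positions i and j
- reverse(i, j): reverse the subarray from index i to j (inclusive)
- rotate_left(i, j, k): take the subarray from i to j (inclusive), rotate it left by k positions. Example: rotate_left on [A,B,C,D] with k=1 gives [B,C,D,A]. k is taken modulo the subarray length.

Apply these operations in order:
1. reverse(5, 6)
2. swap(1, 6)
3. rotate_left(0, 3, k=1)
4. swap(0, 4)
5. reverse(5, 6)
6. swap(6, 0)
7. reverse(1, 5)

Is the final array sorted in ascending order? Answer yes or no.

After 1 (reverse(5, 6)): [E, C, F, D, A, B, G]
After 2 (swap(1, 6)): [E, G, F, D, A, B, C]
After 3 (rotate_left(0, 3, k=1)): [G, F, D, E, A, B, C]
After 4 (swap(0, 4)): [A, F, D, E, G, B, C]
After 5 (reverse(5, 6)): [A, F, D, E, G, C, B]
After 6 (swap(6, 0)): [B, F, D, E, G, C, A]
After 7 (reverse(1, 5)): [B, C, G, E, D, F, A]

Answer: no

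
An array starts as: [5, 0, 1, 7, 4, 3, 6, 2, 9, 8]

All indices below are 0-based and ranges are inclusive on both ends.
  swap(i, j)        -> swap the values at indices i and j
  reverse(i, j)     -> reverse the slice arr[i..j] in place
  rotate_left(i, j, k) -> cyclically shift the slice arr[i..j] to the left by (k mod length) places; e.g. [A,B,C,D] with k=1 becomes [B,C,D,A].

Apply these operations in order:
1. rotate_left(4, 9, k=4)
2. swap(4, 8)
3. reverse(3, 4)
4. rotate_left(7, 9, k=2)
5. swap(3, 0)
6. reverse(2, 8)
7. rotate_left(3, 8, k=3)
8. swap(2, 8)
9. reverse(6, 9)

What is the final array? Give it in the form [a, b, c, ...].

After 1 (rotate_left(4, 9, k=4)): [5, 0, 1, 7, 9, 8, 4, 3, 6, 2]
After 2 (swap(4, 8)): [5, 0, 1, 7, 6, 8, 4, 3, 9, 2]
After 3 (reverse(3, 4)): [5, 0, 1, 6, 7, 8, 4, 3, 9, 2]
After 4 (rotate_left(7, 9, k=2)): [5, 0, 1, 6, 7, 8, 4, 2, 3, 9]
After 5 (swap(3, 0)): [6, 0, 1, 5, 7, 8, 4, 2, 3, 9]
After 6 (reverse(2, 8)): [6, 0, 3, 2, 4, 8, 7, 5, 1, 9]
After 7 (rotate_left(3, 8, k=3)): [6, 0, 3, 7, 5, 1, 2, 4, 8, 9]
After 8 (swap(2, 8)): [6, 0, 8, 7, 5, 1, 2, 4, 3, 9]
After 9 (reverse(6, 9)): [6, 0, 8, 7, 5, 1, 9, 3, 4, 2]

Answer: [6, 0, 8, 7, 5, 1, 9, 3, 4, 2]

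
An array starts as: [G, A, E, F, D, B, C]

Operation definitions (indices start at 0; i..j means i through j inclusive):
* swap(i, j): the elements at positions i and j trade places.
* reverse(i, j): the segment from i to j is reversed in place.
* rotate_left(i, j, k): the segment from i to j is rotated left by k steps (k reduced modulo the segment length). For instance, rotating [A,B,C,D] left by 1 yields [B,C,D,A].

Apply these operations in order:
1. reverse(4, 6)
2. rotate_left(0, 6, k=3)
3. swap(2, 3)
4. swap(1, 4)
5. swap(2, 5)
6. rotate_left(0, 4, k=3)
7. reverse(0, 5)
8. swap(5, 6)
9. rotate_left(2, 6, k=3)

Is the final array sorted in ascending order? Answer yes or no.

Answer: no

Derivation:
After 1 (reverse(4, 6)): [G, A, E, F, C, B, D]
After 2 (rotate_left(0, 6, k=3)): [F, C, B, D, G, A, E]
After 3 (swap(2, 3)): [F, C, D, B, G, A, E]
After 4 (swap(1, 4)): [F, G, D, B, C, A, E]
After 5 (swap(2, 5)): [F, G, A, B, C, D, E]
After 6 (rotate_left(0, 4, k=3)): [B, C, F, G, A, D, E]
After 7 (reverse(0, 5)): [D, A, G, F, C, B, E]
After 8 (swap(5, 6)): [D, A, G, F, C, E, B]
After 9 (rotate_left(2, 6, k=3)): [D, A, E, B, G, F, C]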